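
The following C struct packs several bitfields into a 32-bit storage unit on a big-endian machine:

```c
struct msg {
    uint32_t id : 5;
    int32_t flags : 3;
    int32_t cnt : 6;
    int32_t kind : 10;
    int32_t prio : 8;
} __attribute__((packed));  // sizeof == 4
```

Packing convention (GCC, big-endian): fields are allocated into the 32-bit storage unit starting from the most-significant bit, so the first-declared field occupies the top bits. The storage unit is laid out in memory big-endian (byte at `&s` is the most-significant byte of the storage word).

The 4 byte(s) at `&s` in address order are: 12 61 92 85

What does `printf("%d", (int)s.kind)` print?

[0]=0x12 [1]=0x61 [2]=0x92 [3]=0x85 (big-endian) → word 0x12619285
id [27+:5] = (word>>27) & 0x1f = 2
flags [24+:3] = (word>>24) & 0x7 = 2
cnt [18+:6] = (word>>18) & 0x3f = 24
kind [8+:10] = (word>>8) & 0x3ff = 402  ←
prio [0+:8] = (word>>0) & 0xff = 133
kind signed 10b, MSB=0: value = 402

402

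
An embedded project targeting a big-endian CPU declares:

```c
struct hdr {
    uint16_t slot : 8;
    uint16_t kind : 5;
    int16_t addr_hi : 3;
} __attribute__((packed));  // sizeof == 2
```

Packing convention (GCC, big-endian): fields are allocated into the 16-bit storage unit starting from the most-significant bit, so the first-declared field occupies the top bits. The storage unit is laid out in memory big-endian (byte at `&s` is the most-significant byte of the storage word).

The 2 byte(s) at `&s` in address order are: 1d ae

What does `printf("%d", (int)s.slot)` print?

[0]=0x1d [1]=0xae (big-endian) → word 0x1dae
slot [8+:8] = (word>>8) & 0xff = 29  ←
kind [3+:5] = (word>>3) & 0x1f = 21
addr_hi [0+:3] = (word>>0) & 0x7 = 6

29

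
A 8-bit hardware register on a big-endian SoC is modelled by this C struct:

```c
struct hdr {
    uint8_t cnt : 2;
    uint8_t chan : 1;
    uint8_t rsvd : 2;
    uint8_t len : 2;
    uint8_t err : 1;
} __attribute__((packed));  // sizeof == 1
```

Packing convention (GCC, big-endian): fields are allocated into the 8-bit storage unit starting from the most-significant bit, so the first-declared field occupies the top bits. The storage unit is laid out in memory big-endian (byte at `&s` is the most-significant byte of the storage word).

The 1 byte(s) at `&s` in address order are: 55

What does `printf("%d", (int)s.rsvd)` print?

2

[0]=0x55 (big-endian) → word 0x55
cnt:2 @ bit 6 → (0x55>>6)&0x3 = 0x1
chan:1 @ bit 5 → (0x55>>5)&0x1 = 0x0
rsvd:2 @ bit 3 → (0x55>>3)&0x3 = 0x2  ←
len:2 @ bit 1 → (0x55>>1)&0x3 = 0x2
err:1 @ bit 0 → (0x55>>0)&0x1 = 0x1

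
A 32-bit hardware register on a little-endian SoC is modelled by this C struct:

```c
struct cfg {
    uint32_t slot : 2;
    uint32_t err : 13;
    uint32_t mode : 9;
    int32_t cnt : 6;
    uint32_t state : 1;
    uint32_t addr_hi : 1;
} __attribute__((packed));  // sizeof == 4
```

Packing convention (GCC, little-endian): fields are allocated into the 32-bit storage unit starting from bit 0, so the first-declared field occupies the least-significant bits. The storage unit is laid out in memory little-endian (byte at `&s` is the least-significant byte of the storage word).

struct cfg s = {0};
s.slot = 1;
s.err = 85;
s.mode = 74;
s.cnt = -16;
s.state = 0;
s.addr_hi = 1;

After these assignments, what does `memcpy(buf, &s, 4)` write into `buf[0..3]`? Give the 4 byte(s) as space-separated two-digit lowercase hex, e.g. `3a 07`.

slot (2b) val=1 bits=0x1 at bit 0: 0x00000001
err (13b) val=85 bits=0x55 at bit 2: 0x00000155
mode (9b) val=74 bits=0x4a at bit 15: 0x00250155
cnt (6b) val=-16 bits=0x30 at bit 24: 0x30250155
state (1b) val=0 bits=0x0 at bit 30: 0x30250155
addr_hi (1b) val=1 bits=0x1 at bit 31: 0xb0250155
word = 0xb0250155 → little-endian bytes:
  [0]=0x55  [1]=0x01  [2]=0x25  [3]=0xb0

55 01 25 b0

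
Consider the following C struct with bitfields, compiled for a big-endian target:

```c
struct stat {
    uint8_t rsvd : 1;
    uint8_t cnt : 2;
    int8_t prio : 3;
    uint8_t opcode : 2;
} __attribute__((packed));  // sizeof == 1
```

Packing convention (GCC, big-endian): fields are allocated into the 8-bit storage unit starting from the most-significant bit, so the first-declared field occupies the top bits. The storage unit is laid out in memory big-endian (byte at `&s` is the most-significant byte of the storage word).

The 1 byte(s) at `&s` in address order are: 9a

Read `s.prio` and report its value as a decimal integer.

-2

[0]=0x9a (big-endian) → word 0x9a
rsvd:1 @ bit 7 → (0x9a>>7)&0x1 = 0x1
cnt:2 @ bit 5 → (0x9a>>5)&0x3 = 0x0
prio:3 @ bit 2 → (0x9a>>2)&0x7 = 0x6  ←
opcode:2 @ bit 0 → (0x9a>>0)&0x3 = 0x2
prio signed 3b, MSB=1: 6 - 8 = -2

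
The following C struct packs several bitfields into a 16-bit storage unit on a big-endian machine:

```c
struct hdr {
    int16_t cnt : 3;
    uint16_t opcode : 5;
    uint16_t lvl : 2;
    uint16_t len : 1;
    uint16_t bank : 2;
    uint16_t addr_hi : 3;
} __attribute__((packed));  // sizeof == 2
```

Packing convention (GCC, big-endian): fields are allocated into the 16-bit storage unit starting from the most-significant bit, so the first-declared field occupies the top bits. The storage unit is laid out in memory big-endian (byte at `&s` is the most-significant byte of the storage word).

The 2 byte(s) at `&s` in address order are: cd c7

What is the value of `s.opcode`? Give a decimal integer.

13

[0]=0xcd [1]=0xc7 (big-endian) → word 0xcdc7
cnt [13+:3] = (word>>13) & 0x7 = 6
opcode [8+:5] = (word>>8) & 0x1f = 13  ←
lvl [6+:2] = (word>>6) & 0x3 = 3
len [5+:1] = (word>>5) & 0x1 = 0
bank [3+:2] = (word>>3) & 0x3 = 0
addr_hi [0+:3] = (word>>0) & 0x7 = 7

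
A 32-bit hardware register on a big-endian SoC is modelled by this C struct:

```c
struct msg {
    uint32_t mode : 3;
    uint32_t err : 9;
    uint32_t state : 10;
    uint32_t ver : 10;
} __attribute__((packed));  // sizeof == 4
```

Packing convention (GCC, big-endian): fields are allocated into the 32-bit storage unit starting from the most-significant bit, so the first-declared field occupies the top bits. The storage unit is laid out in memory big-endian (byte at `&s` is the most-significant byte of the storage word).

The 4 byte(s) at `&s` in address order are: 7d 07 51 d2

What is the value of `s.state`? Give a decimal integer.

468

[0]=0x7d [1]=0x07 [2]=0x51 [3]=0xd2 (big-endian) → word 0x7d0751d2
mode:3 @ bit 29 → (0x7d0751d2>>29)&0x7 = 0x3
err:9 @ bit 20 → (0x7d0751d2>>20)&0x1ff = 0x1d0
state:10 @ bit 10 → (0x7d0751d2>>10)&0x3ff = 0x1d4  ←
ver:10 @ bit 0 → (0x7d0751d2>>0)&0x3ff = 0x1d2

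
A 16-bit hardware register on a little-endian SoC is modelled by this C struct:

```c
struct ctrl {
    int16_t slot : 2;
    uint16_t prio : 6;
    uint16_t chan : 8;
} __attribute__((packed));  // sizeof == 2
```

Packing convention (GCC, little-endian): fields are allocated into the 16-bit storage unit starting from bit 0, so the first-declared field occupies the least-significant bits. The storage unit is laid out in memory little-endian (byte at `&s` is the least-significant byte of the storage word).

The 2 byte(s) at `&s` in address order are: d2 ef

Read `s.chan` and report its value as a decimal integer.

[0]=0xd2 [1]=0xef (little-endian) → word 0xefd2
slot:2 @ bit 0 → (0xefd2>>0)&0x3 = 0x2
prio:6 @ bit 2 → (0xefd2>>2)&0x3f = 0x34
chan:8 @ bit 8 → (0xefd2>>8)&0xff = 0xef  ←

239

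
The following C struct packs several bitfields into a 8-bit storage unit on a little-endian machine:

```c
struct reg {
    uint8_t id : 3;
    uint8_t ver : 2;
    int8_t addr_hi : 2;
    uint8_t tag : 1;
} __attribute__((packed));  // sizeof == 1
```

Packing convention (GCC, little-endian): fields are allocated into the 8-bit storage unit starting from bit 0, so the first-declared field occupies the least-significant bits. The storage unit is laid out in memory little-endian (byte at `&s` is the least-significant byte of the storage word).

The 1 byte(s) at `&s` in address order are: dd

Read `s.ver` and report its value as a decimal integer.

3

[0]=0xdd (little-endian) → word 0xdd
id:3 @ bit 0 → (0xdd>>0)&0x7 = 0x5
ver:2 @ bit 3 → (0xdd>>3)&0x3 = 0x3  ←
addr_hi:2 @ bit 5 → (0xdd>>5)&0x3 = 0x2
tag:1 @ bit 7 → (0xdd>>7)&0x1 = 0x1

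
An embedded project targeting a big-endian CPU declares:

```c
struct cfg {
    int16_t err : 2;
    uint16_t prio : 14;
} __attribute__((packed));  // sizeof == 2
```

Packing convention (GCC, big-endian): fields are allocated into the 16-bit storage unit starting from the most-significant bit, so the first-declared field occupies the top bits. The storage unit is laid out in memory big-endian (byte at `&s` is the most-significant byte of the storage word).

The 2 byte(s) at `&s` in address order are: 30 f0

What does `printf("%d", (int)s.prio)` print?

12528

[0]=0x30 [1]=0xf0 (big-endian) → word 0x30f0
err:2 @ bit 14 → (0x30f0>>14)&0x3 = 0x0
prio:14 @ bit 0 → (0x30f0>>0)&0x3fff = 0x30f0  ←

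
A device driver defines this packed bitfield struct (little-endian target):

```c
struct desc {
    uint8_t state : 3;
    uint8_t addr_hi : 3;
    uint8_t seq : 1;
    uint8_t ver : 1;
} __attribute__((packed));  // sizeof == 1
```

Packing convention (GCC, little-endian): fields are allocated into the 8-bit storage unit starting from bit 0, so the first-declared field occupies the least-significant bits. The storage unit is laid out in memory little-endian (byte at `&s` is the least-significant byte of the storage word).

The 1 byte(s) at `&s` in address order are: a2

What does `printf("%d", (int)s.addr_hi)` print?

[0]=0xa2 (little-endian) → word 0xa2
state:3 @ bit 0 → (0xa2>>0)&0x7 = 0x2
addr_hi:3 @ bit 3 → (0xa2>>3)&0x7 = 0x4  ←
seq:1 @ bit 6 → (0xa2>>6)&0x1 = 0x0
ver:1 @ bit 7 → (0xa2>>7)&0x1 = 0x1

4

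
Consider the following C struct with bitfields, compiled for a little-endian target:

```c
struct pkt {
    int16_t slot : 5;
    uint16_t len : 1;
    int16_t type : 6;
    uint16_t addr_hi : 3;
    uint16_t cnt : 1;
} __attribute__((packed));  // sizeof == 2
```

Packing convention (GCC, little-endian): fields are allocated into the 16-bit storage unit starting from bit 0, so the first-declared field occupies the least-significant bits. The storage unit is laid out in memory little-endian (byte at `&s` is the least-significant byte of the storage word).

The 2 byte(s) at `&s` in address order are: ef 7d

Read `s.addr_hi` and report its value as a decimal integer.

[0]=0xef [1]=0x7d (little-endian) → word 0x7def
slot:5 @ bit 0 → (0x7def>>0)&0x1f = 0xf
len:1 @ bit 5 → (0x7def>>5)&0x1 = 0x1
type:6 @ bit 6 → (0x7def>>6)&0x3f = 0x37
addr_hi:3 @ bit 12 → (0x7def>>12)&0x7 = 0x7  ←
cnt:1 @ bit 15 → (0x7def>>15)&0x1 = 0x0

7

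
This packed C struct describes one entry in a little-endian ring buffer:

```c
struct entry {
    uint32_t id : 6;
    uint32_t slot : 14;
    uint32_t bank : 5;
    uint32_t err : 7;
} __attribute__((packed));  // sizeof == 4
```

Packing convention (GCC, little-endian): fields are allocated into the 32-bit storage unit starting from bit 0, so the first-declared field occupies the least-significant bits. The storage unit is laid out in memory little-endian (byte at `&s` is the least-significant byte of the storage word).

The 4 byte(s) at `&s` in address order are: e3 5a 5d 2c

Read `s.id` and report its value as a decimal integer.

35

[0]=0xe3 [1]=0x5a [2]=0x5d [3]=0x2c (little-endian) → word 0x2c5d5ae3
id:6 @ bit 0 → (0x2c5d5ae3>>0)&0x3f = 0x23  ←
slot:14 @ bit 6 → (0x2c5d5ae3>>6)&0x3fff = 0x356b
bank:5 @ bit 20 → (0x2c5d5ae3>>20)&0x1f = 0x5
err:7 @ bit 25 → (0x2c5d5ae3>>25)&0x7f = 0x16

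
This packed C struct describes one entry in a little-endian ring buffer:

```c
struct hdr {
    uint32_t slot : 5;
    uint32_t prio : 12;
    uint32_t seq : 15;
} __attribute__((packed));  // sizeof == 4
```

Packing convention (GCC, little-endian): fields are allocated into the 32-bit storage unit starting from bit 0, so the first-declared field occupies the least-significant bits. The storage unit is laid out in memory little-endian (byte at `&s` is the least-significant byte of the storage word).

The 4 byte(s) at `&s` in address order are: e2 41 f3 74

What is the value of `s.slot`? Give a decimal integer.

[0]=0xe2 [1]=0x41 [2]=0xf3 [3]=0x74 (little-endian) → word 0x74f341e2
slot [0+:5] = (word>>0) & 0x1f = 2  ←
prio [5+:12] = (word>>5) & 0xfff = 2575
seq [17+:15] = (word>>17) & 0x7fff = 14969

2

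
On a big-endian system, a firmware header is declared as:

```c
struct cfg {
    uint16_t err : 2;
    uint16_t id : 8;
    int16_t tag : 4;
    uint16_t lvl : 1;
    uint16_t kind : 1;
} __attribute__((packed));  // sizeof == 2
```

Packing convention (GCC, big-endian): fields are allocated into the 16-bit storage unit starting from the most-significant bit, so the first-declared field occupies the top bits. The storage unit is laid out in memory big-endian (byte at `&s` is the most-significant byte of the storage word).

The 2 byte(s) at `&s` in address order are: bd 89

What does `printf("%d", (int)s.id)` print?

246

[0]=0xbd [1]=0x89 (big-endian) → word 0xbd89
err:2 @ bit 14 → (0xbd89>>14)&0x3 = 0x2
id:8 @ bit 6 → (0xbd89>>6)&0xff = 0xf6  ←
tag:4 @ bit 2 → (0xbd89>>2)&0xf = 0x2
lvl:1 @ bit 1 → (0xbd89>>1)&0x1 = 0x0
kind:1 @ bit 0 → (0xbd89>>0)&0x1 = 0x1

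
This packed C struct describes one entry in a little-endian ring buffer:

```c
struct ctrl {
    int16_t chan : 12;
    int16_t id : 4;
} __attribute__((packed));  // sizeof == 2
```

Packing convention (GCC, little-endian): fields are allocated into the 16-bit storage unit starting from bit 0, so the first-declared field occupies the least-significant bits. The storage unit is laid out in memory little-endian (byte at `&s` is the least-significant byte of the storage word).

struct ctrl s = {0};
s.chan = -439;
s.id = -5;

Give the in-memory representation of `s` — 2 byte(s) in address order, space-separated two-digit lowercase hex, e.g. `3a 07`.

49 be

chan:12 = -439 → 0xe49 << 0 → word 0x0e49
id:4 = -5 → 0xb << 12 → word 0xbe49
word = 0xbe49 → little-endian bytes:
  [0]=0x49  [1]=0xbe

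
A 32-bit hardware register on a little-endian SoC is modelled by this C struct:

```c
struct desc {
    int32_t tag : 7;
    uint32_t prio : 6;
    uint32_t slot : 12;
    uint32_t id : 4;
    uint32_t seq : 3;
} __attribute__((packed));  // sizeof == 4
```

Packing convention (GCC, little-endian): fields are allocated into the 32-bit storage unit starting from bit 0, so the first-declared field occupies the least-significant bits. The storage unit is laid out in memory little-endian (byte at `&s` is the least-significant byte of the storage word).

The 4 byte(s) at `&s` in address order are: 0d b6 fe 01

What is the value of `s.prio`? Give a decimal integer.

44

[0]=0x0d [1]=0xb6 [2]=0xfe [3]=0x01 (little-endian) → word 0x01feb60d
tag:7 @ bit 0 → (0x01feb60d>>0)&0x7f = 0xd
prio:6 @ bit 7 → (0x01feb60d>>7)&0x3f = 0x2c  ←
slot:12 @ bit 13 → (0x01feb60d>>13)&0xfff = 0xff5
id:4 @ bit 25 → (0x01feb60d>>25)&0xf = 0x0
seq:3 @ bit 29 → (0x01feb60d>>29)&0x7 = 0x0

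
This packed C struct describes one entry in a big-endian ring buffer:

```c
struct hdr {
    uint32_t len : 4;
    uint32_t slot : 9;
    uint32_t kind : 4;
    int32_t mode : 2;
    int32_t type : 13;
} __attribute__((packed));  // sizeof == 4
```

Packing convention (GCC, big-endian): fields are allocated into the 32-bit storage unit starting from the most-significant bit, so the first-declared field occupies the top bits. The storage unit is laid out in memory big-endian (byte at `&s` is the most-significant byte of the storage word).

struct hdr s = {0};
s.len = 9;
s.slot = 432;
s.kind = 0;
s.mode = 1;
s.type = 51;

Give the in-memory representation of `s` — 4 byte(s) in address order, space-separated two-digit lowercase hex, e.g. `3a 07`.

len:4 = 9 → 0x9 << 28 → word 0x90000000
slot:9 = 432 → 0x1b0 << 19 → word 0x9d800000
kind:4 = 0 → 0x0 << 15 → word 0x9d800000
mode:2 = 1 → 0x1 << 13 → word 0x9d802000
type:13 = 51 → 0x33 << 0 → word 0x9d802033
word = 0x9d802033 → big-endian bytes:
  [0]=0x9d  [1]=0x80  [2]=0x20  [3]=0x33

9d 80 20 33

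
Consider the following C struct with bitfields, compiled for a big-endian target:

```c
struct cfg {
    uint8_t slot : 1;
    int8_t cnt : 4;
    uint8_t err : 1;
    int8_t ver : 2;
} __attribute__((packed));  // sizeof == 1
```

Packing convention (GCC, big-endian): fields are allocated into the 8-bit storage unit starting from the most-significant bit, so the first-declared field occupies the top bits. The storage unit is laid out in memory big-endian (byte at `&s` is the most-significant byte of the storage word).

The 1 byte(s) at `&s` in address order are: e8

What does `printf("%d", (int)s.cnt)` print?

[0]=0xe8 (big-endian) → word 0xe8
slot:1 @ bit 7 → (0xe8>>7)&0x1 = 0x1
cnt:4 @ bit 3 → (0xe8>>3)&0xf = 0xd  ←
err:1 @ bit 2 → (0xe8>>2)&0x1 = 0x0
ver:2 @ bit 0 → (0xe8>>0)&0x3 = 0x0
cnt signed 4b, MSB=1: 13 - 16 = -3

-3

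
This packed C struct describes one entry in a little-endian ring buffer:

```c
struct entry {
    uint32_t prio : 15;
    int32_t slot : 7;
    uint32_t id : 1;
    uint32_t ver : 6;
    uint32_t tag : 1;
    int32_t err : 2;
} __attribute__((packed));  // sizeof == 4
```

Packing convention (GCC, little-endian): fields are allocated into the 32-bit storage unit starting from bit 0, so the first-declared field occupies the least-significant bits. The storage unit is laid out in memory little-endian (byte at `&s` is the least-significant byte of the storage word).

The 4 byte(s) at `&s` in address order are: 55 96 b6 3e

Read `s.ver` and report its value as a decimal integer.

61

[0]=0x55 [1]=0x96 [2]=0xb6 [3]=0x3e (little-endian) → word 0x3eb69655
prio [0+:15] = (word>>0) & 0x7fff = 5717
slot [15+:7] = (word>>15) & 0x7f = 109
id [22+:1] = (word>>22) & 0x1 = 0
ver [23+:6] = (word>>23) & 0x3f = 61  ←
tag [29+:1] = (word>>29) & 0x1 = 1
err [30+:2] = (word>>30) & 0x3 = 0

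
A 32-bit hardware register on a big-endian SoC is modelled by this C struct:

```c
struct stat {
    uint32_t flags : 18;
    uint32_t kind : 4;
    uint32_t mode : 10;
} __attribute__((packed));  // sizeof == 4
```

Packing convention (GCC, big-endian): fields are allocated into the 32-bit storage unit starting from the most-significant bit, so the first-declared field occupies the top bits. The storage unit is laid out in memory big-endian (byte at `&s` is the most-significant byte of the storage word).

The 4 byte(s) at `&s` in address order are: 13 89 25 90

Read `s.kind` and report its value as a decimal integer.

9

[0]=0x13 [1]=0x89 [2]=0x25 [3]=0x90 (big-endian) → word 0x13892590
flags:18 @ bit 14 → (0x13892590>>14)&0x3ffff = 0x4e24
kind:4 @ bit 10 → (0x13892590>>10)&0xf = 0x9  ←
mode:10 @ bit 0 → (0x13892590>>0)&0x3ff = 0x190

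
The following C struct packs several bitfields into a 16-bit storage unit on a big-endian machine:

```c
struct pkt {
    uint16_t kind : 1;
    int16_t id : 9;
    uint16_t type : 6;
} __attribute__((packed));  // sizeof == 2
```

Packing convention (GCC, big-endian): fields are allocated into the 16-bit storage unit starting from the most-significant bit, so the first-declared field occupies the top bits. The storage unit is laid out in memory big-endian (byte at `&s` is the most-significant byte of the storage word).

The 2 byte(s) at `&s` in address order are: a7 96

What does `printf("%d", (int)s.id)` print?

158

[0]=0xa7 [1]=0x96 (big-endian) → word 0xa796
kind:1 @ bit 15 → (0xa796>>15)&0x1 = 0x1
id:9 @ bit 6 → (0xa796>>6)&0x1ff = 0x9e  ←
type:6 @ bit 0 → (0xa796>>0)&0x3f = 0x16
id signed 9b, MSB=0: value = 158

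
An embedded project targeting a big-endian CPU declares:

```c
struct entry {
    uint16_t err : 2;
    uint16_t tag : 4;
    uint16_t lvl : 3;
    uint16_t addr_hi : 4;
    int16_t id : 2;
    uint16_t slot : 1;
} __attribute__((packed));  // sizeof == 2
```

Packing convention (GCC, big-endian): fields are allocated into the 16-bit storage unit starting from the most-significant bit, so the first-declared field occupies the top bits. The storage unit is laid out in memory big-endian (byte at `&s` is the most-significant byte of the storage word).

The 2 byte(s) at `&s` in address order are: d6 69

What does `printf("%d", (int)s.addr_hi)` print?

[0]=0xd6 [1]=0x69 (big-endian) → word 0xd669
err:2 @ bit 14 → (0xd669>>14)&0x3 = 0x3
tag:4 @ bit 10 → (0xd669>>10)&0xf = 0x5
lvl:3 @ bit 7 → (0xd669>>7)&0x7 = 0x4
addr_hi:4 @ bit 3 → (0xd669>>3)&0xf = 0xd  ←
id:2 @ bit 1 → (0xd669>>1)&0x3 = 0x0
slot:1 @ bit 0 → (0xd669>>0)&0x1 = 0x1

13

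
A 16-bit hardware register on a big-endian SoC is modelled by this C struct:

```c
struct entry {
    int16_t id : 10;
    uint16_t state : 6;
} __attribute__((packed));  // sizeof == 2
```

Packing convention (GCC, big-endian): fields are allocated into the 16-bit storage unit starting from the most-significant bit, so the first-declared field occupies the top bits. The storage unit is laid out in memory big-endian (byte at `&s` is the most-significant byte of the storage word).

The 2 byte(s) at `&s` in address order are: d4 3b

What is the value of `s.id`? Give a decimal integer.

-176

[0]=0xd4 [1]=0x3b (big-endian) → word 0xd43b
id [6+:10] = (word>>6) & 0x3ff = 848  ←
state [0+:6] = (word>>0) & 0x3f = 59
id signed 10b, MSB=1: 848 - 1024 = -176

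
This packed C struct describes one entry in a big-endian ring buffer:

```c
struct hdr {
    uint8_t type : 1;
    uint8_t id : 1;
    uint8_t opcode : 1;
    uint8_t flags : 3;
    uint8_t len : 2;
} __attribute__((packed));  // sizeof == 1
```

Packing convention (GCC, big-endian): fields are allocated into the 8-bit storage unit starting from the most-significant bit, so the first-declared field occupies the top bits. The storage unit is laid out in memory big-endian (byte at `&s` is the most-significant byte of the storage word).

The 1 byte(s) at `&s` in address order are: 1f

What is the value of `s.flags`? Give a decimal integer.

7

[0]=0x1f (big-endian) → word 0x1f
type:1 @ bit 7 → (0x1f>>7)&0x1 = 0x0
id:1 @ bit 6 → (0x1f>>6)&0x1 = 0x0
opcode:1 @ bit 5 → (0x1f>>5)&0x1 = 0x0
flags:3 @ bit 2 → (0x1f>>2)&0x7 = 0x7  ←
len:2 @ bit 0 → (0x1f>>0)&0x3 = 0x3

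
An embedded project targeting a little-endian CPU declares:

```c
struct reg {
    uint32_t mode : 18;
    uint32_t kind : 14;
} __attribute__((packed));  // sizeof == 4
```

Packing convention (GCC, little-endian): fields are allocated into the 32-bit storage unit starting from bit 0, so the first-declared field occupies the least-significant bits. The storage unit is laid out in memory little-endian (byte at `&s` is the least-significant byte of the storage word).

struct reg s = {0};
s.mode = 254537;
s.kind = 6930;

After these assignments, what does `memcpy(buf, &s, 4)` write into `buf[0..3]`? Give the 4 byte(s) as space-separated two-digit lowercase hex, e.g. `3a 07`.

49 e2 4b 6c

[0+:18] mode=254537 & 0x3ffff = 0x3e249; word=0x0003e249
[18+:14] kind=6930 & 0x3fff = 0x1b12; word=0x6c4be249
word = 0x6c4be249 → little-endian bytes:
  [0]=0x49  [1]=0xe2  [2]=0x4b  [3]=0x6c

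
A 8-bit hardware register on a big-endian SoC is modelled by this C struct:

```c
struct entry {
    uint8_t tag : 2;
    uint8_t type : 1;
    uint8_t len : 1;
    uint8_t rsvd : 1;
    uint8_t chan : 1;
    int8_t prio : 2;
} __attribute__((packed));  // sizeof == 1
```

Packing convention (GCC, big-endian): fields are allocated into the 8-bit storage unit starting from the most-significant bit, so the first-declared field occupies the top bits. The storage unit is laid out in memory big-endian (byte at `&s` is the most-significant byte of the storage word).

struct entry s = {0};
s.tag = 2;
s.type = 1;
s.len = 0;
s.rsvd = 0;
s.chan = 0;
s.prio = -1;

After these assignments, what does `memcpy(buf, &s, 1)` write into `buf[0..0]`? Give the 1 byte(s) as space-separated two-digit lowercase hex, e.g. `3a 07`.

[6+:2] tag=2 & 0x3 = 0x2; word=0x80
[5+:1] type=1 & 0x1 = 0x1; word=0xa0
[4+:1] len=0 & 0x1 = 0x0; word=0xa0
[3+:1] rsvd=0 & 0x1 = 0x0; word=0xa0
[2+:1] chan=0 & 0x1 = 0x0; word=0xa0
[0+:2] prio=-1 & 0x3 = 0x3; word=0xa3
word = 0xa3 → big-endian bytes:
  [0]=0xa3

a3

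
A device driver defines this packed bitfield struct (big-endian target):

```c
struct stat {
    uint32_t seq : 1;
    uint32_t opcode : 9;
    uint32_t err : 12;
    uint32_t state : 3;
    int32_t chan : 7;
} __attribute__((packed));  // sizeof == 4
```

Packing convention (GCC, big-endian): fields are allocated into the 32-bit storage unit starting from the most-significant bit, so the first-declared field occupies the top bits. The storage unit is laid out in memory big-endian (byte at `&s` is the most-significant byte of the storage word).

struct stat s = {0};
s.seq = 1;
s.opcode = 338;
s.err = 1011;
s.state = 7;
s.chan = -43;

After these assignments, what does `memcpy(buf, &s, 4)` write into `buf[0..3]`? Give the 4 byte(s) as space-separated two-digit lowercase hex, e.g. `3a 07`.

seq:1 = 1 → 0x1 << 31 → word 0x80000000
opcode:9 = 338 → 0x152 << 22 → word 0xd4800000
err:12 = 1011 → 0x3f3 << 10 → word 0xd48fcc00
state:3 = 7 → 0x7 << 7 → word 0xd48fcf80
chan:7 = -43 → 0x55 << 0 → word 0xd48fcfd5
word = 0xd48fcfd5 → big-endian bytes:
  [0]=0xd4  [1]=0x8f  [2]=0xcf  [3]=0xd5

d4 8f cf d5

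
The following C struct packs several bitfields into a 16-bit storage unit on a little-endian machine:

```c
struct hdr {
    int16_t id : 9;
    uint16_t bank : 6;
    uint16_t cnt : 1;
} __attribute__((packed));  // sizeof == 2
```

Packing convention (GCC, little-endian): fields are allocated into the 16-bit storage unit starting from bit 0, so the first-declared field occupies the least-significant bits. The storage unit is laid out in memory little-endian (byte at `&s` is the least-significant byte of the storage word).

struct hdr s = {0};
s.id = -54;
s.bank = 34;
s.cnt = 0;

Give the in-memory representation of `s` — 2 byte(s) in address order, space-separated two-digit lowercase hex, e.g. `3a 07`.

ca 45

id:9 = -54 → 0x1ca << 0 → word 0x01ca
bank:6 = 34 → 0x22 << 9 → word 0x45ca
cnt:1 = 0 → 0x0 << 15 → word 0x45ca
word = 0x45ca → little-endian bytes:
  [0]=0xca  [1]=0x45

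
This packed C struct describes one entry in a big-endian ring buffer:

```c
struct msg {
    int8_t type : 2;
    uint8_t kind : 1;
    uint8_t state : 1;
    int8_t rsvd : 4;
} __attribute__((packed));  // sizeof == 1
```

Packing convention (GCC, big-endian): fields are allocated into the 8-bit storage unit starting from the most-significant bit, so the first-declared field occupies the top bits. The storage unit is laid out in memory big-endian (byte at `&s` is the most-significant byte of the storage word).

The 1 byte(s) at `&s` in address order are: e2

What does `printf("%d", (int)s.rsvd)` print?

[0]=0xe2 (big-endian) → word 0xe2
type [6+:2] = (word>>6) & 0x3 = 3
kind [5+:1] = (word>>5) & 0x1 = 1
state [4+:1] = (word>>4) & 0x1 = 0
rsvd [0+:4] = (word>>0) & 0xf = 2  ←
rsvd signed 4b, MSB=0: value = 2

2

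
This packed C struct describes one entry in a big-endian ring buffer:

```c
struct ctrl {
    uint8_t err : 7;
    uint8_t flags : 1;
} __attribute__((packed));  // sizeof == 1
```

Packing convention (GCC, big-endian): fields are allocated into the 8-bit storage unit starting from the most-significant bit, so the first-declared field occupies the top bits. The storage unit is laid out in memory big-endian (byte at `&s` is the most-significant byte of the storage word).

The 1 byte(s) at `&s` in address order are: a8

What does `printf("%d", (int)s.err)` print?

84

[0]=0xa8 (big-endian) → word 0xa8
err:7 @ bit 1 → (0xa8>>1)&0x7f = 0x54  ←
flags:1 @ bit 0 → (0xa8>>0)&0x1 = 0x0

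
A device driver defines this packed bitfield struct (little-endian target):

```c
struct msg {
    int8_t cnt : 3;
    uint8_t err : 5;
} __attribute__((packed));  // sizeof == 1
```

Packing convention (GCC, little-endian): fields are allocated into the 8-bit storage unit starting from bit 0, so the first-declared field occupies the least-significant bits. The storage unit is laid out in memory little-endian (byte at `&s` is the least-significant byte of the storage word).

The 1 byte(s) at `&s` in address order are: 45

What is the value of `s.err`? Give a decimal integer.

8

[0]=0x45 (little-endian) → word 0x45
cnt [0+:3] = (word>>0) & 0x7 = 5
err [3+:5] = (word>>3) & 0x1f = 8  ←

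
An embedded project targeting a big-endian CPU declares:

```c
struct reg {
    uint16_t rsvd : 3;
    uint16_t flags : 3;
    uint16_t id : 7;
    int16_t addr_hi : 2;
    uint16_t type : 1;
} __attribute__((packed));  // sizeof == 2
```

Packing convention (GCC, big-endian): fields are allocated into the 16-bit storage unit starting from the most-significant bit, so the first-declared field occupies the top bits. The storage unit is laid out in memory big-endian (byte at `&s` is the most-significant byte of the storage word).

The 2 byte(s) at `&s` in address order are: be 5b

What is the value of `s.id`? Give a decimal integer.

[0]=0xbe [1]=0x5b (big-endian) → word 0xbe5b
rsvd:3 @ bit 13 → (0xbe5b>>13)&0x7 = 0x5
flags:3 @ bit 10 → (0xbe5b>>10)&0x7 = 0x7
id:7 @ bit 3 → (0xbe5b>>3)&0x7f = 0x4b  ←
addr_hi:2 @ bit 1 → (0xbe5b>>1)&0x3 = 0x1
type:1 @ bit 0 → (0xbe5b>>0)&0x1 = 0x1

75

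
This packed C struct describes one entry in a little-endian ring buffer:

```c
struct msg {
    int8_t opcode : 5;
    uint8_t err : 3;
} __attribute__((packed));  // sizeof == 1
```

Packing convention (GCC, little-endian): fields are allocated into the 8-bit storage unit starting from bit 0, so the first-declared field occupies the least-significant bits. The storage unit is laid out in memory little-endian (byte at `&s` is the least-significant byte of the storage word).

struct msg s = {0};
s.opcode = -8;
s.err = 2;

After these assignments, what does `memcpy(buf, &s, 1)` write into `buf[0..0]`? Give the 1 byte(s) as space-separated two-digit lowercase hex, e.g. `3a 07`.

58

opcode:5 = -8 → 0x18 << 0 → word 0x18
err:3 = 2 → 0x2 << 5 → word 0x58
word = 0x58 → little-endian bytes:
  [0]=0x58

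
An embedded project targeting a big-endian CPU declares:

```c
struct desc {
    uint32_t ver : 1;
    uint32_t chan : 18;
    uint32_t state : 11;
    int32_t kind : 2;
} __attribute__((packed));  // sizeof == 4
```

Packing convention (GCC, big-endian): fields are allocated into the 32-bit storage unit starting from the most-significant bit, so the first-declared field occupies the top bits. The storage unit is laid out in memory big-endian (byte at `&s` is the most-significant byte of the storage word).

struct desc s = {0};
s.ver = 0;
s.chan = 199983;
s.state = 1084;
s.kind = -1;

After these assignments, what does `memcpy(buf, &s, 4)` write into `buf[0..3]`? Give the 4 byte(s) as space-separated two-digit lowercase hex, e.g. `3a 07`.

61 a5 f0 f3

[31+:1] ver=0 & 0x1 = 0x0; word=0x00000000
[13+:18] chan=199983 & 0x3ffff = 0x30d2f; word=0x61a5e000
[2+:11] state=1084 & 0x7ff = 0x43c; word=0x61a5f0f0
[0+:2] kind=-1 & 0x3 = 0x3; word=0x61a5f0f3
word = 0x61a5f0f3 → big-endian bytes:
  [0]=0x61  [1]=0xa5  [2]=0xf0  [3]=0xf3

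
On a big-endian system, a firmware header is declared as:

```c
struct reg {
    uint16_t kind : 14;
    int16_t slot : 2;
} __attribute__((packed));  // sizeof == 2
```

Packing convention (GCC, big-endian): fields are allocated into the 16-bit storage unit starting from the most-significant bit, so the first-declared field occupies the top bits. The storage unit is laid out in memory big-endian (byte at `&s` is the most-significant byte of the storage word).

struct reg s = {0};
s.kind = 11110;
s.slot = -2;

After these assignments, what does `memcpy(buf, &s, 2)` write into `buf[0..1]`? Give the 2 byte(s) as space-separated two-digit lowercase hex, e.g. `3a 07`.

[2+:14] kind=11110 & 0x3fff = 0x2b66; word=0xad98
[0+:2] slot=-2 & 0x3 = 0x2; word=0xad9a
word = 0xad9a → big-endian bytes:
  [0]=0xad  [1]=0x9a

ad 9a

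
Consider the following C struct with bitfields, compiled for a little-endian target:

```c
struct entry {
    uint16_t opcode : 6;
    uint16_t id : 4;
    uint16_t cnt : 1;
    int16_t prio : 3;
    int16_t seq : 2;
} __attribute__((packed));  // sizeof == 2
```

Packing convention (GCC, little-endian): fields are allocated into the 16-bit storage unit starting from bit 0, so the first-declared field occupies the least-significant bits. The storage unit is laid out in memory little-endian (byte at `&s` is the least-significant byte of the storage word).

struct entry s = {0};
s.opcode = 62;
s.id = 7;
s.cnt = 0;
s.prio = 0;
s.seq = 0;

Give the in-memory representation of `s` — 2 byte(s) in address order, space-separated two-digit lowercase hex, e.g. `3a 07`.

fe 01

opcode (6b) val=62 bits=0x3e at bit 0: 0x003e
id (4b) val=7 bits=0x7 at bit 6: 0x01fe
cnt (1b) val=0 bits=0x0 at bit 10: 0x01fe
prio (3b) val=0 bits=0x0 at bit 11: 0x01fe
seq (2b) val=0 bits=0x0 at bit 14: 0x01fe
word = 0x01fe → little-endian bytes:
  [0]=0xfe  [1]=0x01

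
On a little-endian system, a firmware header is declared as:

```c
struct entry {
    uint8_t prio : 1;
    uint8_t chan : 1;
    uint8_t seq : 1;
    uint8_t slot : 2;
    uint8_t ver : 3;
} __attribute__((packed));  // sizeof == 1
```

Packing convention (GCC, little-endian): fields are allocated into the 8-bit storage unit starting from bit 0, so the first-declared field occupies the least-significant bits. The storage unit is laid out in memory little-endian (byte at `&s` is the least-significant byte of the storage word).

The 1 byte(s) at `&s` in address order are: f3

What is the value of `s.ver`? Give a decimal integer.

[0]=0xf3 (little-endian) → word 0xf3
prio [0+:1] = (word>>0) & 0x1 = 1
chan [1+:1] = (word>>1) & 0x1 = 1
seq [2+:1] = (word>>2) & 0x1 = 0
slot [3+:2] = (word>>3) & 0x3 = 2
ver [5+:3] = (word>>5) & 0x7 = 7  ←

7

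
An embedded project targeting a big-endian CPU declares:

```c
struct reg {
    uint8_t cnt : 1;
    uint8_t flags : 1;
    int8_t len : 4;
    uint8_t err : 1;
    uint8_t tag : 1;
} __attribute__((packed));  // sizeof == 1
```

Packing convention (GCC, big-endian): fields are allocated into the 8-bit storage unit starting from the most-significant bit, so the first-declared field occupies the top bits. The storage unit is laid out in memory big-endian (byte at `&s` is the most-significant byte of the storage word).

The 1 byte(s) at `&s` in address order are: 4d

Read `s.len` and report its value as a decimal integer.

3

[0]=0x4d (big-endian) → word 0x4d
cnt [7+:1] = (word>>7) & 0x1 = 0
flags [6+:1] = (word>>6) & 0x1 = 1
len [2+:4] = (word>>2) & 0xf = 3  ←
err [1+:1] = (word>>1) & 0x1 = 0
tag [0+:1] = (word>>0) & 0x1 = 1
len signed 4b, MSB=0: value = 3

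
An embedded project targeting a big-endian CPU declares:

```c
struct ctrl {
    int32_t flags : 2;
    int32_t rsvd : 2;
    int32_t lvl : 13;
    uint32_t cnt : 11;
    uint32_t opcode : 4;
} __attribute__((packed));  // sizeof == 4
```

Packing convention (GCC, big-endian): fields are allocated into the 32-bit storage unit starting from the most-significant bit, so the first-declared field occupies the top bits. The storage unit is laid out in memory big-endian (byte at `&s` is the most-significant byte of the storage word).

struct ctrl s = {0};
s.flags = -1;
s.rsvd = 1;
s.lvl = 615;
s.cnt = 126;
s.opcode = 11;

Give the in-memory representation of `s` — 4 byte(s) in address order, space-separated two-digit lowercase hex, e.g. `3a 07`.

d1 33 87 eb

[30+:2] flags=-1 & 0x3 = 0x3; word=0xc0000000
[28+:2] rsvd=1 & 0x3 = 0x1; word=0xd0000000
[15+:13] lvl=615 & 0x1fff = 0x267; word=0xd1338000
[4+:11] cnt=126 & 0x7ff = 0x7e; word=0xd13387e0
[0+:4] opcode=11 & 0xf = 0xb; word=0xd13387eb
word = 0xd13387eb → big-endian bytes:
  [0]=0xd1  [1]=0x33  [2]=0x87  [3]=0xeb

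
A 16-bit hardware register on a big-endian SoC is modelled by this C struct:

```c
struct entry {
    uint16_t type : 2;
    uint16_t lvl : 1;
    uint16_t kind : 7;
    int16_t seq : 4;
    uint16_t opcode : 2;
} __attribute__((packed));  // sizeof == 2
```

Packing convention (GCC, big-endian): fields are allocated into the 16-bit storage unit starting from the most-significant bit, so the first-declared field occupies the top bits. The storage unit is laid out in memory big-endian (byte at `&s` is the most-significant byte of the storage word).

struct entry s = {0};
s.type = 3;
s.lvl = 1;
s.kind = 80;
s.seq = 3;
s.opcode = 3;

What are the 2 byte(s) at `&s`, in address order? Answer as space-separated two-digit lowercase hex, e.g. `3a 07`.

f4 0f

type:2 = 3 → 0x3 << 14 → word 0xc000
lvl:1 = 1 → 0x1 << 13 → word 0xe000
kind:7 = 80 → 0x50 << 6 → word 0xf400
seq:4 = 3 → 0x3 << 2 → word 0xf40c
opcode:2 = 3 → 0x3 << 0 → word 0xf40f
word = 0xf40f → big-endian bytes:
  [0]=0xf4  [1]=0x0f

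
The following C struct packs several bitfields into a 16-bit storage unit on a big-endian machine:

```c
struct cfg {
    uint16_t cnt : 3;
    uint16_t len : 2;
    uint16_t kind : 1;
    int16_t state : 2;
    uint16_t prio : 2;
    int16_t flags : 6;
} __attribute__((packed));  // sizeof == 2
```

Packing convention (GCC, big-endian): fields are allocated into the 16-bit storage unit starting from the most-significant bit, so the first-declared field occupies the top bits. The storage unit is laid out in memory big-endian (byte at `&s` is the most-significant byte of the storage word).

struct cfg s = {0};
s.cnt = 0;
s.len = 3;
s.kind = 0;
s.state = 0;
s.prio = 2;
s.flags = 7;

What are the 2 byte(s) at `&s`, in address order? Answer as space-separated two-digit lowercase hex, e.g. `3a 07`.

18 87

cnt (3b) val=0 bits=0x0 at bit 13: 0x0000
len (2b) val=3 bits=0x3 at bit 11: 0x1800
kind (1b) val=0 bits=0x0 at bit 10: 0x1800
state (2b) val=0 bits=0x0 at bit 8: 0x1800
prio (2b) val=2 bits=0x2 at bit 6: 0x1880
flags (6b) val=7 bits=0x7 at bit 0: 0x1887
word = 0x1887 → big-endian bytes:
  [0]=0x18  [1]=0x87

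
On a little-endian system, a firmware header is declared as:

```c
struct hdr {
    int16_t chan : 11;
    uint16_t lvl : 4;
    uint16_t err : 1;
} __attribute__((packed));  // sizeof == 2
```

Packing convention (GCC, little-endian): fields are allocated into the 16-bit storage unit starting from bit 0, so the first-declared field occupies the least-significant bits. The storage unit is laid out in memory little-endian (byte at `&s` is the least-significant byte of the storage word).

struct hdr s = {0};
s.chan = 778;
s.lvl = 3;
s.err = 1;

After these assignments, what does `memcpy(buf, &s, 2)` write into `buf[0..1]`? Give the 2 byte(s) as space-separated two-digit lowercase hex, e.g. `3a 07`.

chan:11 = 778 → 0x30a << 0 → word 0x030a
lvl:4 = 3 → 0x3 << 11 → word 0x1b0a
err:1 = 1 → 0x1 << 15 → word 0x9b0a
word = 0x9b0a → little-endian bytes:
  [0]=0x0a  [1]=0x9b

0a 9b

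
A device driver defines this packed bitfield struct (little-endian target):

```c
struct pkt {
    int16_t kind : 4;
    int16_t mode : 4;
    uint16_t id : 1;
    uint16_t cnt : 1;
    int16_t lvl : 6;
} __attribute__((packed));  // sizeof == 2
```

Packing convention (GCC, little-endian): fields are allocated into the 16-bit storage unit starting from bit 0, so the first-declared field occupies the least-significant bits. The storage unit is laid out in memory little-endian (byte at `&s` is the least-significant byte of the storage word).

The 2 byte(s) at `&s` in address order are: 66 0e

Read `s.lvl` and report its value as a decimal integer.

[0]=0x66 [1]=0x0e (little-endian) → word 0x0e66
kind:4 @ bit 0 → (0x0e66>>0)&0xf = 0x6
mode:4 @ bit 4 → (0x0e66>>4)&0xf = 0x6
id:1 @ bit 8 → (0x0e66>>8)&0x1 = 0x0
cnt:1 @ bit 9 → (0x0e66>>9)&0x1 = 0x1
lvl:6 @ bit 10 → (0x0e66>>10)&0x3f = 0x3  ←
lvl signed 6b, MSB=0: value = 3

3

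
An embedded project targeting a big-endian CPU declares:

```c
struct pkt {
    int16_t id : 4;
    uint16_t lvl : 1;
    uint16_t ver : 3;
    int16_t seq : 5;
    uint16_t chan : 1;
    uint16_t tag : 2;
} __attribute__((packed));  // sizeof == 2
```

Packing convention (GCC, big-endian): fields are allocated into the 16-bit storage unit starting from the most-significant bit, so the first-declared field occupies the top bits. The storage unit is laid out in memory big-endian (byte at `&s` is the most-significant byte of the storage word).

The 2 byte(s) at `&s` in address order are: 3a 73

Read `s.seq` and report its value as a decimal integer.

14

[0]=0x3a [1]=0x73 (big-endian) → word 0x3a73
id:4 @ bit 12 → (0x3a73>>12)&0xf = 0x3
lvl:1 @ bit 11 → (0x3a73>>11)&0x1 = 0x1
ver:3 @ bit 8 → (0x3a73>>8)&0x7 = 0x2
seq:5 @ bit 3 → (0x3a73>>3)&0x1f = 0xe  ←
chan:1 @ bit 2 → (0x3a73>>2)&0x1 = 0x0
tag:2 @ bit 0 → (0x3a73>>0)&0x3 = 0x3
seq signed 5b, MSB=0: value = 14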